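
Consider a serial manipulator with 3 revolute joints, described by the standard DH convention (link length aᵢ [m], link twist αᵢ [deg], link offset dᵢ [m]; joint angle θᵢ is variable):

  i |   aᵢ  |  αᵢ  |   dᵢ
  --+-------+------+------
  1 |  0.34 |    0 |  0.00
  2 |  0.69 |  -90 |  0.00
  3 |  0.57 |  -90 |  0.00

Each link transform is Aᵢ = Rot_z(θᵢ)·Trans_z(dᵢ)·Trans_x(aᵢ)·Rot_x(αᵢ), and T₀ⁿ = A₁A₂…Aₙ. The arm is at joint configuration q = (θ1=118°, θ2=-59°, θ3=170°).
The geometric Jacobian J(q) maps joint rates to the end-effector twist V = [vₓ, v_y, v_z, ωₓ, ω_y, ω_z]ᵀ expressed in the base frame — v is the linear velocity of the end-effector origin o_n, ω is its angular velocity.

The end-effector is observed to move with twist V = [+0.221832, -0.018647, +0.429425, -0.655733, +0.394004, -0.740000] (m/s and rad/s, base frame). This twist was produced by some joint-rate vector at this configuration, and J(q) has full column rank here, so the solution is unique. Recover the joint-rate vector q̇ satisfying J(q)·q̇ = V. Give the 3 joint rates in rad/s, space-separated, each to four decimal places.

-0.5970 -0.1430 0.7650

o_n = [-0.0934, 0.4105, -0.0990]
J₁: ẑ×o_n = [-0.4105, -0.0934, 0.0000], ω = ẑ
J2: z=[0.0000, 0.0000, 1.0000] o=[-0.1596, 0.3002, 0.0000] → [-0.1103, 0.0663, 0.0000, 0.0000, 0.0000, 1.0000]
J3: z=[-0.8572, 0.5150, 0.0000] o=[0.1958, 0.8916, 0.0000] → [-0.0510, -0.0848, 0.5613, -0.8572, 0.5150, 0.0000]
q̇ = J⁺·V = [-0.5970, -0.1430, 0.7650]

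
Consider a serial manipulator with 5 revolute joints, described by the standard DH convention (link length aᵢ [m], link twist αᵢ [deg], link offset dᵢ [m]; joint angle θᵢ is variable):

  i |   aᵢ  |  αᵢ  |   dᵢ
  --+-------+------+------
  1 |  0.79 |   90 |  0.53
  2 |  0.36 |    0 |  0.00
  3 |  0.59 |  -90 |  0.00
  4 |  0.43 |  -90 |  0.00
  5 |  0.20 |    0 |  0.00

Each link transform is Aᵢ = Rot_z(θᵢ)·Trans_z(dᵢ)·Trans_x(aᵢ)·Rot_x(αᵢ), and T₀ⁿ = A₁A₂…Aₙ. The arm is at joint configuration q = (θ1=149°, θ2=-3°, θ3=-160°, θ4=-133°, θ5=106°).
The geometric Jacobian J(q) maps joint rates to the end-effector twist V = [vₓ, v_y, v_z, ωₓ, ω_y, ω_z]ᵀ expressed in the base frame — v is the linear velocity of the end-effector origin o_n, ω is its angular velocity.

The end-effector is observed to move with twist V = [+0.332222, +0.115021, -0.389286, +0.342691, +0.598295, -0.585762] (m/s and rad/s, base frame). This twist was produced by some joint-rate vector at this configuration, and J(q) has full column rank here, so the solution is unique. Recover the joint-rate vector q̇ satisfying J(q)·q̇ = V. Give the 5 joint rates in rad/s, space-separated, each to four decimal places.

o_n = [-0.5219, 0.6334, 0.5973]
J₁: ẑ×o_n = [-0.6334, -0.5219, 0.0000], ω = ẑ
J2: z=[0.5150, 0.8572, 0.0000] o=[-0.6772, 0.4069, 0.5300] → [0.0577, -0.0346, -0.0164, 0.5150, 0.8572, 0.0000]
J3: z=[0.5150, 0.8572, 0.0000] o=[-0.9853, 0.5920, 0.5112] → [0.0738, -0.0443, -0.3759, 0.5150, 0.8572, 0.0000]
J4: z=[-0.2506, 0.1506, -0.9563] o=[-0.5017, 0.3014, 0.3387] → [0.3564, 0.0841, -0.0802, -0.2506, 0.1506, -0.9563]
J5: z=[0.9508, 0.2244, -0.2138] o=[-0.5801, 0.7154, 0.4244] → [0.0212, -0.1768, -0.0911, 0.9508, 0.2244, -0.2138]
q̇ = J⁺·V = [-0.2660, -0.3430, 0.9580, 0.3100, 0.1090]

-0.2660 -0.3430 0.9580 0.3100 0.1090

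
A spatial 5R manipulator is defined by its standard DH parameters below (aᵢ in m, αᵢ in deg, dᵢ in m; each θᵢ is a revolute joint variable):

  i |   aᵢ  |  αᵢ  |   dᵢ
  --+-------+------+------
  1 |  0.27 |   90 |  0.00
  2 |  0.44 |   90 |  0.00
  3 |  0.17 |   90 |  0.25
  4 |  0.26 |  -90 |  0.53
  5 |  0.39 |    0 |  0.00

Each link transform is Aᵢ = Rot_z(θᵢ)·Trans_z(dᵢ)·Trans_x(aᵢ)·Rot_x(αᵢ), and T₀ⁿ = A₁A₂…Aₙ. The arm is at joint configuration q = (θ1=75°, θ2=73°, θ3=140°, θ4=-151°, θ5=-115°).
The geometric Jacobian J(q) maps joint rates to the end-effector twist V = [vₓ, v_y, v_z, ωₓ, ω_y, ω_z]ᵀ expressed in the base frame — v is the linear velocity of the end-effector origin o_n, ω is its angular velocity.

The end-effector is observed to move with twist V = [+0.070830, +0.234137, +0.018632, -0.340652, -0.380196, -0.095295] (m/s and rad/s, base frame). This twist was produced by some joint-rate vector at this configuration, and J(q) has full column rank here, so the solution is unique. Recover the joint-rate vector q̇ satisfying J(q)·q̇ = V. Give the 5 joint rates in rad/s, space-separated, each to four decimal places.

-0.0900 -0.3910 -0.0570 0.0340 0.4310

o_n = [0.8992, 0.5254, 0.8407]
J₁: ẑ×o_n = [-0.5254, 0.8992, 0.0000], ω = ẑ
J2: z=[0.9659, -0.2588, 0.0000] o=[0.0699, 0.2608, 0.0000] → [-0.2176, -0.8120, 0.4702, 0.9659, -0.2588, 0.0000]
J3: z=[0.2475, 0.9237, -0.2924] o=[0.1032, 0.3851, 0.4208] → [0.4289, -0.3367, -0.7005, 0.2475, 0.9237, -0.2924]
J4: z=[0.7886, -0.0167, 0.6147] o=[0.2607, 0.5509, 0.2231] → [0.0054, -0.0946, -0.0095, 0.7886, -0.0167, 0.6147]
J5: z=[0.0564, -0.9934, -0.0994] o=[0.5195, 0.5127, 0.7524] → [-0.0865, -0.0427, 0.3779, 0.0564, -0.9934, -0.0994]
q̇ = J⁺·V = [-0.0900, -0.3910, -0.0570, 0.0340, 0.4310]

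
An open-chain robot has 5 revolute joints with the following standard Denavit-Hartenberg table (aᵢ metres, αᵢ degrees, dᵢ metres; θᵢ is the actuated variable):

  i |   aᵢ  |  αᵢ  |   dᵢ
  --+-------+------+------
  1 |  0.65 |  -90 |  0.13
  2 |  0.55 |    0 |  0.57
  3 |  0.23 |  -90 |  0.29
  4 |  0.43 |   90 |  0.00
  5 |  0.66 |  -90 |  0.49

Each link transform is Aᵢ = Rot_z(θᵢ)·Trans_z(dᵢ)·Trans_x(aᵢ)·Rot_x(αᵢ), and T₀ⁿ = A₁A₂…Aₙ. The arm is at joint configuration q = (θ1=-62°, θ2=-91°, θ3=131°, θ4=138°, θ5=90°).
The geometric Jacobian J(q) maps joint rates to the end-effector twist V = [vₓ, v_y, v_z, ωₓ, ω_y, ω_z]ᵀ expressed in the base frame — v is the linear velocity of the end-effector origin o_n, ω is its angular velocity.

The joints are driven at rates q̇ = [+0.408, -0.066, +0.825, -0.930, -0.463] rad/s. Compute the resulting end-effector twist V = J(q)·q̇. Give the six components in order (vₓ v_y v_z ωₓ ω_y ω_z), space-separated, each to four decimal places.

o_n = [0.3710, -0.2543, 0.0211]
J₁: ẑ×o_n = [0.2543, 0.3710, -0.0000], ω = ẑ
J2: z=[0.8829, 0.4695, 0.0000] o=[0.3052, -0.5739, 0.1300] → [-0.0511, 0.0961, 0.2513, 0.8829, 0.4695, 0.0000]
J3: z=[0.8829, 0.4695, 0.0000] o=[0.8039, -0.2978, 0.6799] → [-0.3093, 0.5817, 0.2417, 0.8829, 0.4695, 0.0000]
J4: z=[-0.3018, 0.5675, -0.7660] o=[1.1427, -0.3173, 0.5321] → [-0.2418, 0.4370, 0.4190, -0.3018, 0.5675, -0.7660]
J5: z=[-0.4155, -0.8015, -0.4301] o=[0.7737, -0.2362, 0.7375] → [0.5663, -0.1244, -0.3153, -0.4155, -0.8015, -0.4301]
V = J·q̇ = [-0.1854, 0.2761, -0.0609, 1.1432, 0.1996, 1.3196]

-0.1854 0.2761 -0.0609 1.1432 0.1996 1.3196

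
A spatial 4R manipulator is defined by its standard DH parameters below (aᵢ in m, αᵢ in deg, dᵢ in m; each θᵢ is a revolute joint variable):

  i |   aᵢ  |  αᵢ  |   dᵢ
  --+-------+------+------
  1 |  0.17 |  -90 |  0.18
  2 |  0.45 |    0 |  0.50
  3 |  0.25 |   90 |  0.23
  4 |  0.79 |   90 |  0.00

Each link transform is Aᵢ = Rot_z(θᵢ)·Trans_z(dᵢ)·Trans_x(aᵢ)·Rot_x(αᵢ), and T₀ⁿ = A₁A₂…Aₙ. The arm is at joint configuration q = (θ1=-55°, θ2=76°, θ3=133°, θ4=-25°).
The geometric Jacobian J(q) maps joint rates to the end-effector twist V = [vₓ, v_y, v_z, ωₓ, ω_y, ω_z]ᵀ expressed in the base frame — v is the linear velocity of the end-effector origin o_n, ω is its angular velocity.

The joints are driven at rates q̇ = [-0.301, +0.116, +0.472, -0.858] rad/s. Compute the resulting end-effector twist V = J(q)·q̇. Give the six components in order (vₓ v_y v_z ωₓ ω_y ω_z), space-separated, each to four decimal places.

-0.0227 -0.7416 0.3453 0.7203 -0.0035 0.4494

o_n = [-0.0002, 0.6909, 0.2117]
J₁: ẑ×o_n = [-0.6909, -0.0002, 0.0000], ω = ẑ
J2: z=[0.8192, 0.5736, 0.0000] o=[0.0975, -0.1393, 0.1800] → [0.0182, -0.0260, 0.7360, 0.8192, 0.5736, 0.0000]
J3: z=[0.8192, 0.5736, 0.0000] o=[0.5695, 0.0584, -0.2566] → [0.2686, -0.3836, 0.8449, 0.8192, 0.5736, 0.0000]
J4: z=[-0.2781, 0.3971, -0.8746] o=[0.6325, 0.3694, -0.1354] → [0.4190, 0.6499, 0.1619, -0.2781, 0.3971, -0.8746]
V = J·q̇ = [-0.0227, -0.7416, 0.3453, 0.7203, -0.0035, 0.4494]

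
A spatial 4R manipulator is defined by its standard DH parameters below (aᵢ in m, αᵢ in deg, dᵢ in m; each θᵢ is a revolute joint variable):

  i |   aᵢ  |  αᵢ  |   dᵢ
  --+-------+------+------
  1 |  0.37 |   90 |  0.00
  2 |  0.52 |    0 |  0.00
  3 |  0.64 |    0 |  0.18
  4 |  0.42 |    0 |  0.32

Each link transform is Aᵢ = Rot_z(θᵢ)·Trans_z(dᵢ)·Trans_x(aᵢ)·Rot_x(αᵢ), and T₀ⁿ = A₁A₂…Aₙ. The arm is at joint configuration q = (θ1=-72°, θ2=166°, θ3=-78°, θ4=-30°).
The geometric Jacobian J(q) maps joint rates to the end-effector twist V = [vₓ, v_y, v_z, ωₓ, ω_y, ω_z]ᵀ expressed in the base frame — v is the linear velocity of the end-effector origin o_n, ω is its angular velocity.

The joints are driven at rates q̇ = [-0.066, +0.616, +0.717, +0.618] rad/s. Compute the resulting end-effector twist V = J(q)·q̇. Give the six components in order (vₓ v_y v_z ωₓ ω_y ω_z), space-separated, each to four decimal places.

o_n = [-0.4414, -0.2595, 1.1216]
J₁: ẑ×o_n = [0.2595, -0.4414, 0.0000], ω = ẑ
J2: z=[-0.9511, -0.3090, 0.0000] o=[0.1143, -0.3519, 0.0000] → [-0.3466, 1.0667, -0.2597, -0.9511, -0.3090, 0.0000]
J3: z=[-0.9511, -0.3090, 0.0000] o=[-0.0416, 0.1280, 0.1258] → [-0.3077, 0.9471, 0.2449, -0.9511, -0.3090, 0.0000]
J4: z=[-0.9511, -0.3090, 0.0000] o=[-0.2059, 0.0511, 0.7654] → [-0.1101, 0.3387, 0.2226, -0.9511, -0.3090, 0.0000]
V = J·q̇ = [-0.5193, 1.5746, 0.1532, -1.8555, -0.6029, -0.0660]

-0.5193 1.5746 0.1532 -1.8555 -0.6029 -0.0660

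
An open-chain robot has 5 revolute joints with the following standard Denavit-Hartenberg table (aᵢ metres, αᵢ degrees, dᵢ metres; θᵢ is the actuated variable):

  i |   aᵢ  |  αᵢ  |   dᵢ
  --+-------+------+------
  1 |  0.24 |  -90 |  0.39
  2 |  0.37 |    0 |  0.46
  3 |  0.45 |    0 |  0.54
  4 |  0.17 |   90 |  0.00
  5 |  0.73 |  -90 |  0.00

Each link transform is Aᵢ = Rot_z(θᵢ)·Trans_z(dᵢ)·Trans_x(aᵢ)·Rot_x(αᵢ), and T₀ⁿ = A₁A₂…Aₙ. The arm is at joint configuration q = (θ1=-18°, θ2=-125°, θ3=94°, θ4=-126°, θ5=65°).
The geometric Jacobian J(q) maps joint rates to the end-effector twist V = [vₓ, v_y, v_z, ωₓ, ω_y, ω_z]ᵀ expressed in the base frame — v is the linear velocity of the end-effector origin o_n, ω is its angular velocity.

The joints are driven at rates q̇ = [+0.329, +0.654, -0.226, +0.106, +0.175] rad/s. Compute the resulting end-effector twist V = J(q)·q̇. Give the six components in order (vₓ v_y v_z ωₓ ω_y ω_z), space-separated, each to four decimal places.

-0.0268 0.0561 0.1637 0.1000 0.5290 0.1679

o_n = [0.4878, 1.5886, 1.1118]
J₁: ẑ×o_n = [-1.5886, 0.4878, 0.0000], ω = ẑ
J2: z=[0.3090, 0.9511, 0.0000] o=[0.2283, -0.0742, 0.3900] → [0.6865, -0.2231, 0.2670, 0.3090, 0.9511, 0.0000]
J3: z=[0.3090, 0.9511, 0.0000] o=[0.1686, 0.4289, 0.6931] → [0.3982, -0.1294, 0.0547, 0.3090, 0.9511, 0.0000]
J4: z=[0.3090, 0.9511, 0.0000] o=[0.7023, 0.8233, 0.9249] → [0.1778, -0.0578, 0.4405, 0.3090, 0.9511, 0.0000]
J5: z=[-0.3716, 0.1207, -0.9205] o=[0.5535, 0.8716, 0.9913] → [0.6745, 0.1052, -0.2585, -0.3716, 0.1207, -0.9205]
V = J·q̇ = [-0.0268, 0.0561, 0.1637, 0.1000, 0.5290, 0.1679]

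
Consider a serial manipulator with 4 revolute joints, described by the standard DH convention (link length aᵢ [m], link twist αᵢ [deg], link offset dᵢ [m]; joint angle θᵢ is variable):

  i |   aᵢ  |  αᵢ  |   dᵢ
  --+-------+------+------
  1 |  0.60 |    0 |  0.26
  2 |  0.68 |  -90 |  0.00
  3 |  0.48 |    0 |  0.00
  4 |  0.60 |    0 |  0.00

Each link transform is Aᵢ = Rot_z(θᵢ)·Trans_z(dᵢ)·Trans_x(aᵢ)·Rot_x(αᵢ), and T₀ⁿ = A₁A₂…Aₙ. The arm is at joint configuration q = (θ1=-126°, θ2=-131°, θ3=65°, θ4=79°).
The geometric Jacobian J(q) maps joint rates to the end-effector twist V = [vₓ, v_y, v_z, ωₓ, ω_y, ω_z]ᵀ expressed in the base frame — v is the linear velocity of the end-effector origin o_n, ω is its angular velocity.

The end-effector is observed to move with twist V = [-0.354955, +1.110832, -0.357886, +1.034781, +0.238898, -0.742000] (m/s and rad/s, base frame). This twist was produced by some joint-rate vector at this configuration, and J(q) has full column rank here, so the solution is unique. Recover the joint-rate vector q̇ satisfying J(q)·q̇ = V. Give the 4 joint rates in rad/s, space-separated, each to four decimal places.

-0.9930 0.2510 -0.7770 -0.2850

o_n = [-0.4421, -0.0982, -0.5277]
J₁: ẑ×o_n = [0.0982, -0.4421, 0.0000], ω = ẑ
J2: z=[0.0000, 0.0000, 1.0000] o=[-0.3527, -0.4854, 0.2600] → [-0.3873, -0.0894, 0.0000, 0.0000, 0.0000, 1.0000]
J3: z=[-0.9744, -0.2250, 0.0000] o=[-0.5056, 0.1772, 0.2600] → [0.1772, -0.7675, 0.2826, -0.9744, -0.2250, 0.0000]
J4: z=[-0.9744, -0.2250, 0.0000] o=[-0.5513, 0.3748, -0.1750] → [0.0793, -0.3436, 0.4854, -0.9744, -0.2250, 0.0000]
q̇ = J⁺·V = [-0.9930, 0.2510, -0.7770, -0.2850]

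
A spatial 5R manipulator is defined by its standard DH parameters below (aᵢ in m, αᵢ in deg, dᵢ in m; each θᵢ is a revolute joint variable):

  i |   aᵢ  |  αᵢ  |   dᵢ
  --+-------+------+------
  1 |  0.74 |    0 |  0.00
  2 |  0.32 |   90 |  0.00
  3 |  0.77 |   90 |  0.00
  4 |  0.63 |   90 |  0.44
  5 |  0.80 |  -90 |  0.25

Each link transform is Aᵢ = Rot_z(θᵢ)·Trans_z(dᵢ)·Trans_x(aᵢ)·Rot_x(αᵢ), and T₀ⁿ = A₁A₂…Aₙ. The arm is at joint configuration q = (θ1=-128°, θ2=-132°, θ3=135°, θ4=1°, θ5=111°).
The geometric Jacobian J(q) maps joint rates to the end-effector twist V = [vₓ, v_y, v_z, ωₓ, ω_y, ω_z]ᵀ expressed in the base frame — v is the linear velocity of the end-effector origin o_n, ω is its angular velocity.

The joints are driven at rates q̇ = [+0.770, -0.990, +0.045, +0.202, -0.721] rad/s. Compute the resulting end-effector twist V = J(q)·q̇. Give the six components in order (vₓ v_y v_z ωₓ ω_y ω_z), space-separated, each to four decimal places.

o_n = [-0.7599, -0.2621, 1.6295]
J₁: ẑ×o_n = [0.2621, -0.7599, 0.0000], ω = ẑ
J2: z=[0.0000, 0.0000, 1.0000] o=[-0.4556, -0.5831, 0.0000] → [-0.3210, -0.3043, 0.0000, 0.0000, 0.0000, 1.0000]
J3: z=[0.9848, 0.1736, 0.0000] o=[-0.5112, -0.2680, 0.0000] → [0.2830, -1.6048, 0.0490, 0.9848, 0.1736, 0.0000]
J4: z=[-0.1228, 0.6964, 0.7071] o=[-0.4166, -0.8042, 0.5445] → [0.3723, -0.1095, 0.1725, -0.1228, 0.6964, 0.7071]
J5: z=[-0.9825, -0.1858, 0.0123] o=[-0.3825, -0.9345, 1.3010] → [-0.0693, 0.3181, -0.7308, -0.9825, -0.1858, 0.0123]
V = J·q̇ = [0.6575, -0.6075, 0.5639, 0.7279, 0.2824, -0.0861]

0.6575 -0.6075 0.5639 0.7279 0.2824 -0.0861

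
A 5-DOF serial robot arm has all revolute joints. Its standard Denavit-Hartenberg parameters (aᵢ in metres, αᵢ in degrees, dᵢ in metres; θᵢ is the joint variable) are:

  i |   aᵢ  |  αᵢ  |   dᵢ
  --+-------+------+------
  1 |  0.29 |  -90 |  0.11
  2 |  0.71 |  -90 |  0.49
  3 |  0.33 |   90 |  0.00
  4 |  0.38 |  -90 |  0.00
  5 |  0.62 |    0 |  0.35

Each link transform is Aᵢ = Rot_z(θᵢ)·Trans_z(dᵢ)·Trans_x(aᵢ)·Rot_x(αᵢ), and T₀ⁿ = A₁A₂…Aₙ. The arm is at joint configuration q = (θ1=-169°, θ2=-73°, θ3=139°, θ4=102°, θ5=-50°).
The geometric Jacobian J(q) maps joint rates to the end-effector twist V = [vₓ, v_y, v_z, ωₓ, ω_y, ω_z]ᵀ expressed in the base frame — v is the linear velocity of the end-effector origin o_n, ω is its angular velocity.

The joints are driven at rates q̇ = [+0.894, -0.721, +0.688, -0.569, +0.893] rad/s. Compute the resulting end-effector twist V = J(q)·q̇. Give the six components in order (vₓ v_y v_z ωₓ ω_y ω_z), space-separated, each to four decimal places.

0.5503 -0.8241 -0.0903 -0.4999 -0.3839 1.0206

o_n = [-1.2152, -0.4867, 1.0113]
J₁: ẑ×o_n = [0.4867, -1.2152, 0.0000], ω = ẑ
J2: z=[0.1908, -0.9816, 0.0000] o=[-0.2847, -0.0553, 0.1100] → [-0.8848, -0.1720, -0.9958, 0.1908, -0.9816, 0.0000]
J3: z=[-0.9387, -0.1825, -0.2924] o=[-0.3949, -0.5759, 0.7890] → [-0.0145, 0.4486, -0.2335, -0.9387, -0.1825, -0.2924]
J4: z=[-0.3323, 0.7042, 0.6274] o=[-0.3648, -0.3495, 0.5508] → [0.4104, -0.3805, 0.6445, -0.3323, 0.7042, 0.6274]
J5: z=[0.1058, -0.6332, 0.7667] o=[-0.7209, -0.4716, 0.4992] → [-0.3127, -0.4332, -0.3146, 0.1058, -0.6332, 0.7667]
V = J·q̇ = [0.5503, -0.8241, -0.0903, -0.4999, -0.3839, 1.0206]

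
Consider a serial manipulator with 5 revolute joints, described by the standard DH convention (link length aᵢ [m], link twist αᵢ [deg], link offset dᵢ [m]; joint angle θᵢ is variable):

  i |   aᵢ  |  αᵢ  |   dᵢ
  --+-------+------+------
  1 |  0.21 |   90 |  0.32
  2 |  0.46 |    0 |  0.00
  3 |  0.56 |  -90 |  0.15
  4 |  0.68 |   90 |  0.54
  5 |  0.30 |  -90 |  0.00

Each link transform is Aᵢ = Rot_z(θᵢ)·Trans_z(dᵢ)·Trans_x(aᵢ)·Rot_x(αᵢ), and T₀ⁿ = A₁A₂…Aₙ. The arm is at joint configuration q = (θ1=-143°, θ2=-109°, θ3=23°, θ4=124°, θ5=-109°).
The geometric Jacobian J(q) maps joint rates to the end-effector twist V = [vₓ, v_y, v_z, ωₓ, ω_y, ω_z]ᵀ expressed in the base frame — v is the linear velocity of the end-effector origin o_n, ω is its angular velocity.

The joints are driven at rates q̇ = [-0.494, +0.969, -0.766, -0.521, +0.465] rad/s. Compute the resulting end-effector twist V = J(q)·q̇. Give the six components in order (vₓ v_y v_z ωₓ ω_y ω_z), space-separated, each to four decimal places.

o_n = [-0.0651, -0.4658, -0.3309]
J₁: ẑ×o_n = [0.4658, -0.0651, 0.0000], ω = ẑ
J2: z=[-0.6018, 0.7986, 0.0000] o=[-0.1677, -0.1264, 0.3200] → [-0.5198, -0.3917, 0.1223, -0.6018, 0.7986, 0.0000]
J3: z=[-0.6018, 0.7986, 0.0000] o=[-0.0481, -0.0363, -0.1149] → [-0.1724, -0.1299, 0.2721, -0.6018, 0.7986, 0.0000]
J4: z=[-0.7967, -0.6003, 0.0698] o=[-0.1696, 0.0600, -0.6736] → [-0.1691, 0.2803, 0.4816, -0.7967, -0.6003, 0.0698]
J5: z=[0.2903, -0.4814, -0.8270] o=[-0.2393, -0.6984, -0.2566] → [0.2282, -0.1225, 0.1514, 0.2903, -0.4814, -0.8270]
V = J·q̇ = [-0.4075, -0.4509, -0.2704, 0.4279, 0.2511, -0.9149]

-0.4075 -0.4509 -0.2704 0.4279 0.2511 -0.9149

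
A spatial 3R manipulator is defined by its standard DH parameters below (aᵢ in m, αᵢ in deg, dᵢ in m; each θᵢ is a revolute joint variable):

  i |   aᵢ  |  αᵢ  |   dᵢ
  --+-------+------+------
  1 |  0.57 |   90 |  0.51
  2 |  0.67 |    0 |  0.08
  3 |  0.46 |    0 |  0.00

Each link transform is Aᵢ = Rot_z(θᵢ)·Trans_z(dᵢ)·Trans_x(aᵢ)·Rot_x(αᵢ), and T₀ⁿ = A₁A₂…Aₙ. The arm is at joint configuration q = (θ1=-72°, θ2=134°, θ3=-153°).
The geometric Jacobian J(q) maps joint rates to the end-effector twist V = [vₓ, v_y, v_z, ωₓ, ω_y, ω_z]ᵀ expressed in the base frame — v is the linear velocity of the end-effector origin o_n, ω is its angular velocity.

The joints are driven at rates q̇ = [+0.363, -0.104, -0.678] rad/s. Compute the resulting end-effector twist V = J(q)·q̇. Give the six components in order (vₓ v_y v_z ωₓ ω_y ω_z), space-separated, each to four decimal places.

o_n = [0.0906, -0.5378, 0.8422]
J₁: ẑ×o_n = [0.5378, 0.0906, -0.0000], ω = ẑ
J2: z=[-0.9511, -0.3090, 0.0000] o=[0.1761, -0.5421, 0.5100] → [-0.1027, 0.3159, -0.0305, -0.9511, -0.3090, 0.0000]
J3: z=[-0.9511, -0.3090, 0.0000] o=[-0.0438, -0.1242, 0.9920] → [0.0463, -0.1424, 0.4349, -0.9511, -0.3090, 0.0000]
V = J·q̇ = [0.1745, 0.0966, -0.2917, 0.7437, 0.2417, 0.3630]

0.1745 0.0966 -0.2917 0.7437 0.2417 0.3630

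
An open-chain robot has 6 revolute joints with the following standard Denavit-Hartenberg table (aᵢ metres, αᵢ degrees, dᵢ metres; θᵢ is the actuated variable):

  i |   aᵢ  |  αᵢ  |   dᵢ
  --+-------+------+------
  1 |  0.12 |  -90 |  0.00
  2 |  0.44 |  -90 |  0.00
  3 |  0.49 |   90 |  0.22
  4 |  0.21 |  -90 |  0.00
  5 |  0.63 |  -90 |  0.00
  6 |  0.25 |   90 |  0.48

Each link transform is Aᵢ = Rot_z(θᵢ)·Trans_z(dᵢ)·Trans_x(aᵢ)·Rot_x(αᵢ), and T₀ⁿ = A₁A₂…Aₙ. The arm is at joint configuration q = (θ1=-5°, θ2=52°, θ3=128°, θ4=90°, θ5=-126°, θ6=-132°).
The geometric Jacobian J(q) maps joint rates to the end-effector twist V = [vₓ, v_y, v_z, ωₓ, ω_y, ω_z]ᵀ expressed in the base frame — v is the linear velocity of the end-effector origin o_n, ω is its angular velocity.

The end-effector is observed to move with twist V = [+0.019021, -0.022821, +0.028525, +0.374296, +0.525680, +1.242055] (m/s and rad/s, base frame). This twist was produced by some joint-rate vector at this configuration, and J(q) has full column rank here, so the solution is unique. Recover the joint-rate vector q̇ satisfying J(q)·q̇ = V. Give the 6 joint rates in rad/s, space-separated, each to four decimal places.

o_n = [0.1068, -0.6557, -0.9432]
J₁: ẑ×o_n = [0.6557, 0.1068, -0.0000], ω = ẑ
J2: z=[0.0872, 0.9962, 0.0000] o=[0.1195, -0.0105, 0.0000] → [-0.9396, 0.0822, -0.0435, 0.0872, 0.9962, 0.0000]
J3: z=[-0.7850, 0.0687, -0.6157] o=[0.3894, -0.0341, -0.3467] → [-0.4237, -0.2942, 0.5074, -0.7850, 0.0687, -0.6157]
J4: z=[0.4296, -0.6556, -0.6210] o=[-0.0020, -0.3874, -0.2444] → [0.2915, 0.2326, -0.0439, 0.4296, -0.6556, -0.6210]
J5: z=[0.4463, 0.7520, -0.4851] o=[-0.1668, -0.3730, -0.3737] → [-0.5653, 0.1214, -0.3319, 0.4463, 0.7520, -0.4851]
J6: z=[-0.3826, -0.3298, -0.8631] o=[0.3428, -0.7326, -0.4622] → [0.2250, 0.0198, -0.1073, -0.3826, -0.3298, -0.8631]
q̇ = J⁺·V = [0.4760, -0.2910, 0.0740, -0.2550, 0.4200, -0.9930]

0.4760 -0.2910 0.0740 -0.2550 0.4200 -0.9930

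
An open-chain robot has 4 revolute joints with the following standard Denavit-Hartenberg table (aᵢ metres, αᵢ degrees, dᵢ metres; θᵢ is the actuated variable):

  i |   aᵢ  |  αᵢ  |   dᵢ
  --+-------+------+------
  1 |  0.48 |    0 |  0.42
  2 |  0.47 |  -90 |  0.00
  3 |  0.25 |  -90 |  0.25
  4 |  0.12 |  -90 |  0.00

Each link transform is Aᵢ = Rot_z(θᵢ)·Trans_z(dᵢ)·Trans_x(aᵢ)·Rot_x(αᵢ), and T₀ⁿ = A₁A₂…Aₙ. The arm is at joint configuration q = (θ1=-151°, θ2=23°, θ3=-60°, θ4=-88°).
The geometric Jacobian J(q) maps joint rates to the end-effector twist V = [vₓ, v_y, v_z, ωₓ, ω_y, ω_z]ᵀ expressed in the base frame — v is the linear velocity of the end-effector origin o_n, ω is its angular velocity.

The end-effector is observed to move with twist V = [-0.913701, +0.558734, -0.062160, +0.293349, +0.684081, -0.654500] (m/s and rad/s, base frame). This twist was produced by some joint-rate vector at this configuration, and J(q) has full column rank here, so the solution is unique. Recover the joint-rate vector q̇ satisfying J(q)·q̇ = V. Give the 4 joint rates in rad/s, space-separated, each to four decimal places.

o_n = [-0.4959, -0.9310, 0.6401]
J₁: ẑ×o_n = [0.9310, -0.4959, 0.0000], ω = ẑ
J2: z=[0.0000, 0.0000, 1.0000] o=[-0.4198, -0.2327, 0.4200] → [0.6983, -0.0761, 0.0000, 0.0000, 0.0000, 1.0000]
J3: z=[0.7880, -0.6157, 0.0000] o=[-0.7092, -0.6031, 0.4200] → [-0.1355, -0.1735, -0.1271, 0.7880, -0.6157, 0.0000]
J4: z=[-0.5332, -0.6824, -0.5000] o=[-0.5891, -0.8555, 0.6365] → [-0.0402, -0.0447, 0.1039, -0.5332, -0.6824, -0.5000]
q̇ = J⁺·V = [-0.9700, -0.1000, -0.1900, -0.8310]

-0.9700 -0.1000 -0.1900 -0.8310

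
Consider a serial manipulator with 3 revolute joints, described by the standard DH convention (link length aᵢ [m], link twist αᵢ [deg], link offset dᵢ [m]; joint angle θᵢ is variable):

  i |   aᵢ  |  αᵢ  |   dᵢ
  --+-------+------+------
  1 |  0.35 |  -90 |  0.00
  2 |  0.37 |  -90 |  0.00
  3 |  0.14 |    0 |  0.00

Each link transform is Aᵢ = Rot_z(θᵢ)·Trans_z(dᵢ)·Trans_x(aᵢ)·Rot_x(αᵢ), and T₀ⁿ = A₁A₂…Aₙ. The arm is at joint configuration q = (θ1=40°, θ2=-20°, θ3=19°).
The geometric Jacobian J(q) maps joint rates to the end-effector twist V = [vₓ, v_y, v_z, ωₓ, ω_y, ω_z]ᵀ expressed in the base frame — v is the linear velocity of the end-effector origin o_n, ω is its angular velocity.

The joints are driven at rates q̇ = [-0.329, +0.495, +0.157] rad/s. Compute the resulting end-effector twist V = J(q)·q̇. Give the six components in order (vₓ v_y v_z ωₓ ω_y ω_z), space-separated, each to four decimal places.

o_n = [0.6590, 0.4935, 0.1718]
J₁: ẑ×o_n = [-0.4935, 0.6590, 0.0000], ω = ẑ
J2: z=[-0.6428, 0.7660, 0.0000] o=[0.2681, 0.2250, 0.0000] → [0.1316, 0.1104, -0.4721, -0.6428, 0.7660, 0.0000]
J3: z=[0.2620, 0.2198, -0.9397] o=[0.5345, 0.4485, 0.1265] → [0.0523, -0.1289, -0.0156, 0.2620, 0.2198, -0.9397]
V = J·q̇ = [0.2357, -0.1824, -0.2361, -0.2770, 0.4137, -0.4765]

0.2357 -0.1824 -0.2361 -0.2770 0.4137 -0.4765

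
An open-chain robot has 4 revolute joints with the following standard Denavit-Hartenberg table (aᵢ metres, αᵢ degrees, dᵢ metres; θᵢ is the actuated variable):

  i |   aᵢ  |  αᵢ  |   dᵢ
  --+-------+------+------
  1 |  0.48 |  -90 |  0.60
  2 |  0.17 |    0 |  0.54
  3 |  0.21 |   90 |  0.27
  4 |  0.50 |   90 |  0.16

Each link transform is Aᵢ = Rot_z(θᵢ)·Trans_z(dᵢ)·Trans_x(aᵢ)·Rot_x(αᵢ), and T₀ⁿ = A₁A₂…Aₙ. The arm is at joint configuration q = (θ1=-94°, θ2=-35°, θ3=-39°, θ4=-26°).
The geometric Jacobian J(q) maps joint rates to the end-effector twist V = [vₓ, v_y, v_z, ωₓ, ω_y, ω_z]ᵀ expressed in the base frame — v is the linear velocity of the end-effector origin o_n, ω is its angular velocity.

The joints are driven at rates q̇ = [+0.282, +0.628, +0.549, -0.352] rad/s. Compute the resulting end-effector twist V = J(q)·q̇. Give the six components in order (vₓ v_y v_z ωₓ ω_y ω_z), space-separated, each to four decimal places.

-0.0226 -0.6714 -0.1945 1.1505 -0.4196 0.1850

o_n = [0.5442, -0.6868, 1.3755]
J₁: ẑ×o_n = [0.6868, 0.5442, -0.0000], ω = ẑ
J2: z=[0.9976, -0.0698, 0.0000] o=[-0.0335, -0.4788, 0.6000] → [-0.0541, -0.7736, -0.1672, 0.9976, -0.0698, 0.0000]
J3: z=[0.9976, -0.0698, 0.0000] o=[0.4955, -0.6554, 0.6975] → [-0.0473, -0.6763, -0.0280, 0.9976, -0.0698, 0.0000]
J4: z=[0.0671, 0.9589, 0.2756] o=[0.7608, -0.7320, 0.8994] → [0.4441, -0.0916, 0.2107, 0.0671, 0.9589, 0.2756]
V = J·q̇ = [-0.0226, -0.6714, -0.1945, 1.1505, -0.4196, 0.1850]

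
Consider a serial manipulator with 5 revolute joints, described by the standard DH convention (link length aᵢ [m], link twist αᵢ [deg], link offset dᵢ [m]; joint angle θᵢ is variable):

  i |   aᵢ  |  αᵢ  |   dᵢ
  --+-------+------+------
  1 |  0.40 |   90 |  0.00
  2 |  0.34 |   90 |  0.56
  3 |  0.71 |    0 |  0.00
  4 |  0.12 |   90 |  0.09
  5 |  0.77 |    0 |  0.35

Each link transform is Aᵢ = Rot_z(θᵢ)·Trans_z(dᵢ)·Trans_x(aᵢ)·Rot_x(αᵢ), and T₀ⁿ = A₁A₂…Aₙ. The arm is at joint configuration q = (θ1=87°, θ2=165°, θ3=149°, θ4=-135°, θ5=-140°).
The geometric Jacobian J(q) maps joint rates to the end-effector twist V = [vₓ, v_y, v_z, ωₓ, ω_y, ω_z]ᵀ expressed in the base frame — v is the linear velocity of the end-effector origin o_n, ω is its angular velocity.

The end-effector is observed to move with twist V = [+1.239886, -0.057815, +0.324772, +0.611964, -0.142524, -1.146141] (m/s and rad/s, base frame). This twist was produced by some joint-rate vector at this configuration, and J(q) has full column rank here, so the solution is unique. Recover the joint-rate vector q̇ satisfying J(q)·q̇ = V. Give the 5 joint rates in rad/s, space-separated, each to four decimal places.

o_n = [0.5196, 0.8872, -0.5567]
J₁: ẑ×o_n = [-0.8872, 0.5196, 0.0000], ω = ẑ
J2: z=[0.9986, -0.0523, 0.0000] o=[0.0209, 0.3995, 0.0000] → [0.0291, 0.5560, 0.5132, 0.9986, -0.0523, 0.0000]
J3: z=[0.0135, 0.2585, 0.9659] o=[0.5630, 0.0422, 0.0880] → [-0.9829, -0.0332, 0.0227, 0.0135, 0.2585, 0.9659]
J4: z=[0.0135, 0.2585, 0.9659] o=[0.9589, 0.6101, -0.0695] → [-0.3936, -0.4178, 0.1173, 0.0135, 0.2585, 0.9659]
J5: z=[-0.9812, -0.1826, 0.0626] o=[0.9832, 0.5195, 0.0476] → [0.0873, -0.6220, -0.4455, -0.9812, -0.1826, 0.0626]
q̇ = J⁺·V = [-0.6270, 0.5070, -0.7980, 0.2680, -0.1150]

-0.6270 0.5070 -0.7980 0.2680 -0.1150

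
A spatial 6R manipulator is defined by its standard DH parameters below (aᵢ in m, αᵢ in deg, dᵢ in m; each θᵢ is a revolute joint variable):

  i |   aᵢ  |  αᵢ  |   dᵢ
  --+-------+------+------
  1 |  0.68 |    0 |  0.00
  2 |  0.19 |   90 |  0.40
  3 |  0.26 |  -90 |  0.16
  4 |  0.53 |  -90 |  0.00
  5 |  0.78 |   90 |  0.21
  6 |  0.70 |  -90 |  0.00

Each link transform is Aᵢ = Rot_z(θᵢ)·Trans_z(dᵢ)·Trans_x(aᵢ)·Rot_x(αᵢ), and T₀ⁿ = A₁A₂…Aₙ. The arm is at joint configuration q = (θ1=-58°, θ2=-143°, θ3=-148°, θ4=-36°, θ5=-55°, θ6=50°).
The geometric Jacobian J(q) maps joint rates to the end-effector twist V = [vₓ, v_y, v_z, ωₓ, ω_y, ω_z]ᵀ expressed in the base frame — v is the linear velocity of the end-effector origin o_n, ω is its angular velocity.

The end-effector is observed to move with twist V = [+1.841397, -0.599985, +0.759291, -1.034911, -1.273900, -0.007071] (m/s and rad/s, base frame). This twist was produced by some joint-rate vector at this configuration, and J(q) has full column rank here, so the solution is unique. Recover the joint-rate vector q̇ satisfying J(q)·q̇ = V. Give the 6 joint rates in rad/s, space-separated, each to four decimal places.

0.4290 0.5910 -0.4290 0.7390 0.9810 0.7010

o_n = [1.1302, -0.5696, -1.3543]
J₁: ẑ×o_n = [0.5696, 1.1302, -0.0000], ω = ẑ
J2: z=[0.0000, 0.0000, 1.0000] o=[0.3603, -0.5767, 0.0000] → [-0.0071, 0.7699, 0.0000, 0.0000, 0.0000, 1.0000]
J3: z=[0.3584, 0.9336, 0.0000] o=[0.1830, -0.5086, 0.4000] → [-1.6378, 0.6287, -0.9062, 0.3584, 0.9336, 0.0000]
J4: z=[-0.4947, 0.1899, -0.8480] o=[0.4462, -0.4382, 0.2622] → [-0.4184, -1.3798, -0.0649, -0.4947, 0.1899, -0.8480]
J5: z=[0.1754, -0.9339, -0.3115] o=[0.8973, -0.2777, 0.0350] → [1.2066, 0.1712, 0.1663, 0.1754, -0.9339, -0.3115]
J6: z=[-0.9810, -0.1392, -0.1352] o=[0.9988, -0.2170, -0.7641] → [0.0345, -0.5968, 0.3642, -0.9810, -0.1392, -0.1352]
q̇ = J⁺·V = [0.4290, 0.5910, -0.4290, 0.7390, 0.9810, 0.7010]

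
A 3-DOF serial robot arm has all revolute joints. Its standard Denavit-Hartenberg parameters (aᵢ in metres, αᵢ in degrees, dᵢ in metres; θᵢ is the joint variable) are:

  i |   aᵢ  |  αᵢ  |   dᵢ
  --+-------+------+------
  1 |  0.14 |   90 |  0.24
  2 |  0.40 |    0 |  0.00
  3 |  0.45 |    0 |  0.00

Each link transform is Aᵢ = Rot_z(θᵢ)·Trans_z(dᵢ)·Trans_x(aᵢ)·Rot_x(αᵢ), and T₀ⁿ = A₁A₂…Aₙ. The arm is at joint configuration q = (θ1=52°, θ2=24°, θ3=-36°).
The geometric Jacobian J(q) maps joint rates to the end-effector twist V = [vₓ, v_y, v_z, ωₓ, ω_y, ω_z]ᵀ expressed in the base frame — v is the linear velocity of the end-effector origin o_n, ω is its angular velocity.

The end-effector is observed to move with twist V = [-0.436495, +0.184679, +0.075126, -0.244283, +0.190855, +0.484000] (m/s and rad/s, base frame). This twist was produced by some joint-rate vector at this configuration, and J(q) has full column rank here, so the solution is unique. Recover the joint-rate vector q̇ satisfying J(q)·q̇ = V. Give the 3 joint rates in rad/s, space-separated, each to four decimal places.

0.4840 0.5790 -0.8890

o_n = [0.5822, 0.7451, 0.3091]
J₁: ẑ×o_n = [-0.7451, 0.5822, 0.0000], ω = ẑ
J2: z=[0.7880, -0.6157, 0.0000] o=[0.0862, 0.1103, 0.2400] → [-0.0426, -0.0545, 0.8056, 0.7880, -0.6157, 0.0000]
J3: z=[0.7880, -0.6157, 0.0000] o=[0.3112, 0.3983, 0.4027] → [0.0576, 0.0737, 0.4402, 0.7880, -0.6157, 0.0000]
q̇ = J⁺·V = [0.4840, 0.5790, -0.8890]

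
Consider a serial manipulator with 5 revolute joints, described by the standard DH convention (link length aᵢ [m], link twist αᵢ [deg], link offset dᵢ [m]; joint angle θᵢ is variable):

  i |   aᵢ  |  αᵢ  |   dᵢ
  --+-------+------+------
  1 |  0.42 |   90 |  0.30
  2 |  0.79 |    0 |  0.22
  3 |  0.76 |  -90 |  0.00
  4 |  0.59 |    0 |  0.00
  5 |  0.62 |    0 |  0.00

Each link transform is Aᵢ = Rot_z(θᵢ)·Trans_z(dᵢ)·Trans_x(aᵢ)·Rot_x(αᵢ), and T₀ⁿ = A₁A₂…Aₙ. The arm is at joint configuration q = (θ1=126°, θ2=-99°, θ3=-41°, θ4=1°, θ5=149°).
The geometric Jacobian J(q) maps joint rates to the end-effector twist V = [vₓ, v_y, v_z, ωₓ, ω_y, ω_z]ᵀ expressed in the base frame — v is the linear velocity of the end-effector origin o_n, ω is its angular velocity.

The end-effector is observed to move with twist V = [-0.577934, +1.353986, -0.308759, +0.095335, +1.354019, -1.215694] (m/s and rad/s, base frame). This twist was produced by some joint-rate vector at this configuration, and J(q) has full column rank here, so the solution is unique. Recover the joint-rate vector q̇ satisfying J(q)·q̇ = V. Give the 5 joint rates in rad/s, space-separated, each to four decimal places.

0.0230 0.7560 0.1170 0.9280 0.6890

o_n = [0.1107, -0.3230, -1.0028]
J₁: ẑ×o_n = [0.3230, 0.1107, -0.0000], ω = ẑ
J2: z=[0.8090, 0.5878, 0.0000] o=[-0.2469, 0.3398, 0.3000] → [-0.7658, 1.0540, -0.7464, 0.8090, 0.5878, 0.0000]
J3: z=[0.8090, 0.5878, 0.0000] o=[0.0038, 0.3691, -0.4803] → [-0.3072, 0.4228, -0.6228, 0.8090, 0.5878, 0.0000]
J4: z=[-0.3778, 0.5200, -0.7660] o=[0.3460, -0.1019, -0.9688] → [-0.1871, 0.1674, 0.2059, -0.3778, 0.5200, -0.7660]
J5: z=[-0.3778, 0.5200, -0.7660] o=[0.6032, -0.4735, -1.3480] → [0.2948, 0.5077, 0.1993, -0.3778, 0.5200, -0.7660]
q̇ = J⁺·V = [0.0230, 0.7560, 0.1170, 0.9280, 0.6890]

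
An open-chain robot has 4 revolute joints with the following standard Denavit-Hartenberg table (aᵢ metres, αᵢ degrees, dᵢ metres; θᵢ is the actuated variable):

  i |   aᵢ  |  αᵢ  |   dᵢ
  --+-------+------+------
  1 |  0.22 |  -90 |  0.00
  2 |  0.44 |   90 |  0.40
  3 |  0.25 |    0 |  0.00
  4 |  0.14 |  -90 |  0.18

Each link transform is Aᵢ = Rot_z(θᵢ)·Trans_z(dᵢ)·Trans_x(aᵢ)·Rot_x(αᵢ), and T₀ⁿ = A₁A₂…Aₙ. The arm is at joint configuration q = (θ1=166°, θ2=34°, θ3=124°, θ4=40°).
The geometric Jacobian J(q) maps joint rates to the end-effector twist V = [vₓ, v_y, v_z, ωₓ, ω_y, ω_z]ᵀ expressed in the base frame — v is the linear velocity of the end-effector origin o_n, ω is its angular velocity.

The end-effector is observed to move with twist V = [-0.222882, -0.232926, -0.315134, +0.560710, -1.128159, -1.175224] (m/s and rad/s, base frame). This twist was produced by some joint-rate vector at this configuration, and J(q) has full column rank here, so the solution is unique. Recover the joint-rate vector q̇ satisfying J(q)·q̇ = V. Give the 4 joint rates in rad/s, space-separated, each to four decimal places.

0.0360 0.9590 -0.4780 -0.9830

o_n = [-0.6006, -0.5159, 0.0566]
J₁: ẑ×o_n = [0.5159, -0.6006, 0.0000], ω = ẑ
J2: z=[-0.2419, -0.9703, 0.0000] o=[-0.2135, 0.0532, 0.0000] → [-0.0549, 0.0137, -0.2380, -0.2419, -0.9703, 0.0000]
J3: z=[-0.5426, 0.1353, 0.8290] o=[-0.6642, -0.2466, -0.2460] → [0.2641, 0.2169, 0.1375, -0.5426, 0.1353, 0.8290]
J4: z=[-0.5426, 0.1353, 0.8290] o=[-0.6019, -0.4758, -0.1679] → [0.0636, 0.1228, 0.0216, -0.5426, 0.1353, 0.8290]
q̇ = J⁺·V = [0.0360, 0.9590, -0.4780, -0.9830]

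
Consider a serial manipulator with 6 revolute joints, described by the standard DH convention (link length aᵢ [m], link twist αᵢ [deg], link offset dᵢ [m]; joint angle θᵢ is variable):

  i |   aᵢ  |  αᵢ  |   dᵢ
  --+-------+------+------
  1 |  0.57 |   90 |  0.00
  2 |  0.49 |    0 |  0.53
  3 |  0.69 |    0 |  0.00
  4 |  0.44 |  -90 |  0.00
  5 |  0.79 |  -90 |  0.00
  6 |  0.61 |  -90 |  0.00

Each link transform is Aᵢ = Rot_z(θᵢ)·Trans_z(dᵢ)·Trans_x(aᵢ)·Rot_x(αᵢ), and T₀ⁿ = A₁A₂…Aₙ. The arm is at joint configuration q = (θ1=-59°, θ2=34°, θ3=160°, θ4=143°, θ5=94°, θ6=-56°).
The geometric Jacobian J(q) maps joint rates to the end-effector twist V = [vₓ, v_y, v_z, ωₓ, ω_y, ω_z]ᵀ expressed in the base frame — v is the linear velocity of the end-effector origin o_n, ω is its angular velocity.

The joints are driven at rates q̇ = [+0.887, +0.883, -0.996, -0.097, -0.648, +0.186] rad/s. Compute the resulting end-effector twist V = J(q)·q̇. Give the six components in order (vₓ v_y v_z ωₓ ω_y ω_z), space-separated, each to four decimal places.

0.7186 0.5265 -0.0185 -0.0495 0.4649 0.3630

o_n = [0.9438, -0.4090, 0.4315]
J₁: ẑ×o_n = [0.4090, 0.9438, -0.0000], ω = ẑ
J2: z=[-0.8572, -0.5150, 0.0000] o=[0.2936, -0.4886, 0.0000] → [-0.2222, 0.3699, 0.2667, -0.8572, -0.5150, 0.0000]
J3: z=[-0.8572, -0.5150, 0.0000] o=[0.0485, -1.1098, 0.2740] → [-0.0811, 0.1350, -0.1395, -0.8572, -0.5150, 0.0000]
J4: z=[-0.8572, -0.5150, 0.0000] o=[-0.2963, -0.5359, 0.1071] → [-0.1671, 0.2781, 0.5300, -0.8572, -0.5150, 0.0000]
J5: z=[0.2012, -0.3349, 0.9205] o=[-0.0877, -0.8831, -0.0648] → [-0.6026, 0.8497, 0.4409, 0.2012, -0.3349, 0.9205]
J6: z=[-0.5327, 0.7512, 0.3898] o=[0.5617, -0.4337, -0.0433] → [0.3471, 0.4019, -0.3002, -0.5327, 0.7512, 0.3898]
V = J·q̇ = [0.7186, 0.5265, -0.0185, -0.0495, 0.4649, 0.3630]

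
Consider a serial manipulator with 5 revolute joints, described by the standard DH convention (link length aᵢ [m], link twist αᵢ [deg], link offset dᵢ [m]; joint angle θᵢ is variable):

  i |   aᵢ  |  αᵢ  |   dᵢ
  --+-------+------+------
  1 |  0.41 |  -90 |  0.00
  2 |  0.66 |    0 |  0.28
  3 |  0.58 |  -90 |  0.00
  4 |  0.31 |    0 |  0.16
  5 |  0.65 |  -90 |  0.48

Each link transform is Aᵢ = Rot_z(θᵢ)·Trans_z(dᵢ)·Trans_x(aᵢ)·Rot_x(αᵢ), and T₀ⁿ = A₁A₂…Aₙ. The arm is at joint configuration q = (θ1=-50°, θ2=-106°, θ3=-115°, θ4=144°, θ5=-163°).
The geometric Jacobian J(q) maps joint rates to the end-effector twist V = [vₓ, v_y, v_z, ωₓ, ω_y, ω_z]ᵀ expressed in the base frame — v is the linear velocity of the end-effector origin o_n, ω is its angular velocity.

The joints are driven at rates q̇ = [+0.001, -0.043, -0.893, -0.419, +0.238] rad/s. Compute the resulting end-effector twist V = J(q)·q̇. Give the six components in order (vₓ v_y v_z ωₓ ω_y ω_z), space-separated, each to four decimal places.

o_n = [-0.3441, 0.8915, 0.4983]
J₁: ẑ×o_n = [-0.8915, -0.3441, 0.0000], ω = ẑ
J2: z=[0.7660, 0.6428, 0.0000] o=[0.2635, -0.3141, 0.0000] → [0.3203, -0.3817, 1.3141, 0.7660, 0.6428, 0.0000]
J3: z=[0.7660, 0.6428, 0.0000] o=[0.3611, 0.0053, 0.6344] → [-0.0875, 0.1043, 1.1322, 0.7660, 0.6428, 0.0000]
J4: z=[-0.4217, 0.5026, 0.7547] o=[0.0797, 0.3406, 0.2539] → [-0.2929, -0.2168, -0.0193, -0.4217, 0.5026, 0.7547]
J5: z=[-0.4217, 0.5026, 0.7547] o=[-0.0057, 0.1589, 0.5392] → [-0.5735, -0.2727, -0.1388, -0.4217, 0.5026, 0.7547]
V = J·q̇ = [0.0498, -0.0511, -1.0925, -0.6407, -0.6926, -0.1356]

0.0498 -0.0511 -1.0925 -0.6407 -0.6926 -0.1356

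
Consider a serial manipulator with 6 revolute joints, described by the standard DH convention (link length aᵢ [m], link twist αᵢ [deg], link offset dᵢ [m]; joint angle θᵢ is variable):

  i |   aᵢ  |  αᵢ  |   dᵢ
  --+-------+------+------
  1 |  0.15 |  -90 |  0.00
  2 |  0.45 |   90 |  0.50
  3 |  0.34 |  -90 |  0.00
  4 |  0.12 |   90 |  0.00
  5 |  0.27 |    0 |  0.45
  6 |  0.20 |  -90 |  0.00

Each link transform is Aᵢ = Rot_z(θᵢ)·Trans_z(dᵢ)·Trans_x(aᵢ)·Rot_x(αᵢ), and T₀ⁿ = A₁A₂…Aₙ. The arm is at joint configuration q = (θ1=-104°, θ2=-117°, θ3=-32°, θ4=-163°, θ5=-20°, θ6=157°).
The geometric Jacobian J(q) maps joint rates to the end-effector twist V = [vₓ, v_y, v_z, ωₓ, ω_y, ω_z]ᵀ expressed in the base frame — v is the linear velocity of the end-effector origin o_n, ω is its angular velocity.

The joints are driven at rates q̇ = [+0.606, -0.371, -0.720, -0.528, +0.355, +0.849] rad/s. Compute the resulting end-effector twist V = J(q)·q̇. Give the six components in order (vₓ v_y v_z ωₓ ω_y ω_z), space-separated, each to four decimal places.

o_n = [0.4625, -0.3861, 0.5801]
J₁: ẑ×o_n = [0.3861, 0.4625, -0.0000], ω = ẑ
J2: z=[0.9703, -0.2419, 0.0000] o=[-0.0363, -0.1455, 0.0000] → [-0.1403, -0.5628, -0.1128, 0.9703, -0.2419, 0.0000]
J3: z=[0.2156, 0.8645, -0.4540] o=[0.4983, -0.0683, 0.4010] → [0.0106, -0.0224, -0.0376, 0.2156, 0.8645, -0.4540]
J4: z=[0.8811, 0.0283, 0.4722] o=[0.3551, 0.1023, 0.6579] → [0.2284, 0.1192, -0.4334, 0.8811, 0.0283, 0.4722]
J5: z=[-0.0830, -0.9735, 0.2132] o=[0.4110, 0.0751, 0.5552] → [0.0742, 0.0130, 0.0884, -0.0830, -0.9735, 0.2132]
J6: z=[-0.0830, -0.9735, 0.2132] o=[0.4104, -0.4232, 0.3906] → [-0.1924, 0.0268, 0.0476, -0.0830, -0.9735, 0.2132]
V = J·q̇ = [0.0208, 0.4696, 0.3695, -1.0804, -1.7197, 0.9403]

0.0208 0.4696 0.3695 -1.0804 -1.7197 0.9403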